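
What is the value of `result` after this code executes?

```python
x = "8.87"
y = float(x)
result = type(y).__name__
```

x is str; y is float; result = 'float'

'float'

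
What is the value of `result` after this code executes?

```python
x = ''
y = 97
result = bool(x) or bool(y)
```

x = ''; y = 97; result = True

True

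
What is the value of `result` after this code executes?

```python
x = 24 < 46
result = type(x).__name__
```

x is bool; result = 'bool'

'bool'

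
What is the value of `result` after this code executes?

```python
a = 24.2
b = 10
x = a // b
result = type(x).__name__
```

a is float; b is int; x is float; result = 'float'

'float'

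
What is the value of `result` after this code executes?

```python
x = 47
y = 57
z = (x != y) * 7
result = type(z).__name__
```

x is int; y is int; z is int; result = 'int'

'int'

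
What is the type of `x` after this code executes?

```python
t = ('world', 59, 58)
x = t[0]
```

Index 0 of tuple is a str literal

str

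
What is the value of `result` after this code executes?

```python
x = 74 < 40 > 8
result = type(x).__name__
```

x is bool; result = 'bool'

'bool'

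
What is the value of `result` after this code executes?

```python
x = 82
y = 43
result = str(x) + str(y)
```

x = 82; y = 43; result = '8243'

'8243'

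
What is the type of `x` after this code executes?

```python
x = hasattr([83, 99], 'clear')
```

hasattr() returns bool

bool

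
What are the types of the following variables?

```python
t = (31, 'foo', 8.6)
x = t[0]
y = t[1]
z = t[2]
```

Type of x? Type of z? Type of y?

tuple[0] is int; tuple[2] is float; tuple[1] is str

int, float, str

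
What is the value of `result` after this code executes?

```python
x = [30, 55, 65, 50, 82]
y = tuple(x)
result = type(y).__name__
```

x is list; y is tuple; result = 'tuple'

'tuple'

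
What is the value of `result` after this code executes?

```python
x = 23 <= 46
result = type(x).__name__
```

x is bool; result = 'bool'

'bool'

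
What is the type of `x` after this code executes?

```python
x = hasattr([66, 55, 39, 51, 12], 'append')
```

hasattr() returns bool

bool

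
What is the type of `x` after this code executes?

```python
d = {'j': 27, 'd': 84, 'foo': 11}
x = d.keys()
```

.keys() returns dict_keys view

dict_keys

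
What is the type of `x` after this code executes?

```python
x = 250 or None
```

'or' returns first truthy value

int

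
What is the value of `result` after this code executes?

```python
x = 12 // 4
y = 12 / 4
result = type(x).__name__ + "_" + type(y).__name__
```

x is int; y is float; result = 'int_float'

'int_float'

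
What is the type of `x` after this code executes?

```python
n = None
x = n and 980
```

'and' returns first falsy value (None)

NoneType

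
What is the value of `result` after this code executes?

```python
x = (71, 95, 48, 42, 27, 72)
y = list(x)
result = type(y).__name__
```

x is tuple; y is list; result = 'list'

'list'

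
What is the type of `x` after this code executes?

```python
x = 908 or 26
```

'or' returns first truthy value (int)

int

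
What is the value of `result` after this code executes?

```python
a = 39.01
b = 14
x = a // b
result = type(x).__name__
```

a is float; b is int; x is float; result = 'float'

'float'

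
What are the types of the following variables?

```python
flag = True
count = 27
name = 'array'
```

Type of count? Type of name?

count is assigned a bare integer (no decimal point), so it is an int; name is assigned a quoted string literal, so it is a str

int, str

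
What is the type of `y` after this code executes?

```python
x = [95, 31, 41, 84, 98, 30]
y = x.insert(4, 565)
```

list.insert() returns None

NoneType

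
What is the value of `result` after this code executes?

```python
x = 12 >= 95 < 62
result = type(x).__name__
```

x is bool; result = 'bool'

'bool'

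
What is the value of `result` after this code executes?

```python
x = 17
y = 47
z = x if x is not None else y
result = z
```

x = 17; y = 47; z = 17; result = 17

17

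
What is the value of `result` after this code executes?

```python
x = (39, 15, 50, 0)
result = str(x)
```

x = (39, 15, 50, 0); result = '(39, 15, 50, 0)'

'(39, 15, 50, 0)'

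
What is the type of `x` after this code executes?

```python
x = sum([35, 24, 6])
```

sum() of ints returns int

int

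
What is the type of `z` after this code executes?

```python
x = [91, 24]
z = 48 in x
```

'in' operator returns bool

bool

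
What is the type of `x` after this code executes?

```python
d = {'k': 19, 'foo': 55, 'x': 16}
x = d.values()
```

.values() returns dict_values view

dict_values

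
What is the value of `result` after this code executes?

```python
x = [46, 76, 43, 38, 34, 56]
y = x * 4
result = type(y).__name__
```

x is list; y is list; result = 'list'

'list'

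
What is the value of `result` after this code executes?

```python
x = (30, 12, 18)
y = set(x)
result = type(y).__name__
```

x is tuple; y is set; result = 'set'

'set'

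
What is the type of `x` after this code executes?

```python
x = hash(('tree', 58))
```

hash() returns int

int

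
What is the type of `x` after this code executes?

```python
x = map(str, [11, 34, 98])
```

map() returns a map object

map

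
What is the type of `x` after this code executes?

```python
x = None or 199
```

'or' with None returns the other truthy value

int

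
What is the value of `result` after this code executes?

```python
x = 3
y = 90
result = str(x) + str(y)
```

x = 3; y = 90; result = '390'

'390'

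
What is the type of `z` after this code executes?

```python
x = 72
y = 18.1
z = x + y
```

int + float = float

float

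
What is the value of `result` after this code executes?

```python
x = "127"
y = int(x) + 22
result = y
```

x = '127'; y = 149; result = 149

149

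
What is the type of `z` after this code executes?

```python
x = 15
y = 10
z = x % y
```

int % int = int

int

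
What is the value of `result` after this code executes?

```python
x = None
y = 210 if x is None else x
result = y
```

x = None; y = 210; result = 210

210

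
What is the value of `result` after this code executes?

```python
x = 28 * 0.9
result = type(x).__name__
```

x is float; result = 'float'

'float'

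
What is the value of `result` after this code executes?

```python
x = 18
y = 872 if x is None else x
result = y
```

x = 18; y = 18; result = 18

18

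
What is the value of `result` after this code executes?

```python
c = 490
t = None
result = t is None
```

c = 490; t = None; result = True

True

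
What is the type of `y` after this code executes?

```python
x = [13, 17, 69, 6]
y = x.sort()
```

list.sort() returns None (mutates in place)

NoneType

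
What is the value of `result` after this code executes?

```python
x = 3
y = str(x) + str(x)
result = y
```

x = 3; y = '33'; result = '33'

'33'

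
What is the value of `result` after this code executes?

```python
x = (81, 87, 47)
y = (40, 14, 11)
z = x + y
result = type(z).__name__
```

x is tuple; y is tuple; z is tuple; result = 'tuple'

'tuple'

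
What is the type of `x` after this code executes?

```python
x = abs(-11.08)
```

abs() of float returns float

float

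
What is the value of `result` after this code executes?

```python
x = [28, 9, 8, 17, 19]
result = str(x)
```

x = [28, 9, 8, 17, 19]; result = '[28, 9, 8, 17, 19]'

'[28, 9, 8, 17, 19]'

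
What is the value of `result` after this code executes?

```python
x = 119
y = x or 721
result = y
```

x = 119; y = 119; result = 119

119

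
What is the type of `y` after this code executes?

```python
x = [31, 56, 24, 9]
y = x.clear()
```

list.clear() returns None

NoneType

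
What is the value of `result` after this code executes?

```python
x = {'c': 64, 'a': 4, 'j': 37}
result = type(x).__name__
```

x is dict; result = 'dict'

'dict'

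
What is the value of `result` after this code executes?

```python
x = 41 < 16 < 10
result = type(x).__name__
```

x is bool; result = 'bool'

'bool'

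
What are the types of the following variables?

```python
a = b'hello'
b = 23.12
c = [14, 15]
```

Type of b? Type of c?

b is assigned a number with a decimal point, so it is a float; c is assigned a list literal (square brackets)

float, list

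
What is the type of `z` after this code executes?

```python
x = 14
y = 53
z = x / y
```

int / int = float

float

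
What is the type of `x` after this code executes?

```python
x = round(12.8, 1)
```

round() with decimal places returns float

float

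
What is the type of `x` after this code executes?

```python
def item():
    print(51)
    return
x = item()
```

Bare return returns None

NoneType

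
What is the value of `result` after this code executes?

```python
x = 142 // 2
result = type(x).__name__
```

x is int; result = 'int'

'int'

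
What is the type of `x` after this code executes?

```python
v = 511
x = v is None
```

'is' comparison returns bool

bool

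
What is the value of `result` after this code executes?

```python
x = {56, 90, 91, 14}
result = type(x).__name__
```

x is set; result = 'set'

'set'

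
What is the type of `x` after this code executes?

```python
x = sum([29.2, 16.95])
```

sum() of floats returns float

float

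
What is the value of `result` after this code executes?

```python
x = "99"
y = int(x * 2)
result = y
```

x = '99'; y = 9999; result = 9999

9999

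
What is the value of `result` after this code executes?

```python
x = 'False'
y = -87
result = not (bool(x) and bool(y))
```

x = 'False'; y = -87; result = False

False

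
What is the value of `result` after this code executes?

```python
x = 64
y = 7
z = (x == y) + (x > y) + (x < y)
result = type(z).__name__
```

x is int; y is int; z is int; result = 'int'

'int'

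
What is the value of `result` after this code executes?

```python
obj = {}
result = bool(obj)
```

obj = {}; result = False

False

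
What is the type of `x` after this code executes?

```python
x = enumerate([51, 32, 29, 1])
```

enumerate() returns an enumerate object

enumerate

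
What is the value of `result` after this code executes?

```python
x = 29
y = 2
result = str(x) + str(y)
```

x = 29; y = 2; result = '292'

'292'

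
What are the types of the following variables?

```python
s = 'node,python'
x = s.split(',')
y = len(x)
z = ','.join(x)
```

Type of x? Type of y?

str.split() returns list; len() returns int

list, int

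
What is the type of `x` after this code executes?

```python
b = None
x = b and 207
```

'and' returns first falsy value (None)

NoneType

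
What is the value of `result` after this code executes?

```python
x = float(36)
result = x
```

x = 36.0; result = 36.0

36.0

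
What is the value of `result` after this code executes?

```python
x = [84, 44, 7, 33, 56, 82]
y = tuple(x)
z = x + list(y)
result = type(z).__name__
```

x is list; y is tuple; z is list; result = 'list'

'list'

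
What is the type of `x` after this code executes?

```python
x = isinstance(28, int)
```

isinstance() returns bool

bool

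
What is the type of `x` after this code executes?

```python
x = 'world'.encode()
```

str.encode() returns bytes

bytes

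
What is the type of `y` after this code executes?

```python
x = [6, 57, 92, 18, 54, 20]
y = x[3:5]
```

Slicing a list returns a list

list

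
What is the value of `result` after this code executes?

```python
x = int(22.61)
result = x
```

x = 22; result = 22

22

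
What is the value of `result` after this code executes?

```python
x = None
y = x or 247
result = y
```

x = None; y = 247; result = 247

247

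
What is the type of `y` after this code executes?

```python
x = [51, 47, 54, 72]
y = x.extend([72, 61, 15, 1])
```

list.extend() returns None

NoneType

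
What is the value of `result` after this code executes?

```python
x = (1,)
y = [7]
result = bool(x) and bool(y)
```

x = (1,); y = [7]; result = True

True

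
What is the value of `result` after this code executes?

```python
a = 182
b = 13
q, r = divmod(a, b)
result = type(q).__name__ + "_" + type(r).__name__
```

a is int; b is int; q is int; r is int; result = 'int_int'

'int_int'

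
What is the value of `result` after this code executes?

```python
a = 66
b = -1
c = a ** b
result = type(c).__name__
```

a is int; b is int; c is float; result = 'float'

'float'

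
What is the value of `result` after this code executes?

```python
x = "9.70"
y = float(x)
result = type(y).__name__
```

x is str; y is float; result = 'float'

'float'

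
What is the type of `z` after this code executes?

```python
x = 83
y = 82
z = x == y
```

Equality comparison returns bool

bool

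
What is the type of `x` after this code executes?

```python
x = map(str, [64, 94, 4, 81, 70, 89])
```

map() returns a map object

map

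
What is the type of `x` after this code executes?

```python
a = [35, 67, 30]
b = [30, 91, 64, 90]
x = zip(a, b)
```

zip() returns a zip object

zip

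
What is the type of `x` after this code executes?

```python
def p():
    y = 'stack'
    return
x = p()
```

Bare return returns None

NoneType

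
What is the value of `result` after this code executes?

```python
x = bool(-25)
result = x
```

x = True; result = True

True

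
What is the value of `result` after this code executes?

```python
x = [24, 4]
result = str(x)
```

x = [24, 4]; result = '[24, 4]'

'[24, 4]'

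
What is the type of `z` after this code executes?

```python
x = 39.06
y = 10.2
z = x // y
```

float // float = float

float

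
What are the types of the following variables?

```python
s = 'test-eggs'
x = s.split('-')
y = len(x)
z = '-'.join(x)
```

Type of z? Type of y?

str.join() returns str; len() returns int

str, int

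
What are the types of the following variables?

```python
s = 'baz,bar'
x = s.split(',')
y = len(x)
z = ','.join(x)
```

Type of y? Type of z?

len() returns int; str.join() returns str

int, str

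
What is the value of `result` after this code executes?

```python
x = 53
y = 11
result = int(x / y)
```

x = 53; y = 11; result = 4

4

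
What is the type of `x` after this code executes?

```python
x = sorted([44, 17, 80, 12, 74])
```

sorted() always returns list

list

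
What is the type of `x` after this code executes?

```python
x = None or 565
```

'or' with None returns the other truthy value

int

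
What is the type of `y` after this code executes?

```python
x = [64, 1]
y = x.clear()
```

list.clear() returns None

NoneType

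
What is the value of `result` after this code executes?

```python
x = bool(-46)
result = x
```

x = True; result = True

True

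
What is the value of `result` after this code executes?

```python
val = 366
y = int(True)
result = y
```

val = 366; y = 1; result = 1

1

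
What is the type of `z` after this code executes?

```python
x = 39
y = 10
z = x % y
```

int % int = int

int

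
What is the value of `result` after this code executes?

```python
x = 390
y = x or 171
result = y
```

x = 390; y = 390; result = 390

390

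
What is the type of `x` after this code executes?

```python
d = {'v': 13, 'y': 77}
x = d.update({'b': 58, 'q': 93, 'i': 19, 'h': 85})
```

dict.update() returns None

NoneType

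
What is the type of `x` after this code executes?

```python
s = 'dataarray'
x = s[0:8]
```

Slicing a str returns str

str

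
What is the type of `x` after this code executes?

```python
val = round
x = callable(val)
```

callable() returns bool

bool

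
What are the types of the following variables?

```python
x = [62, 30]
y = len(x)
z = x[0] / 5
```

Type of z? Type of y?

int / int = float; len() returns int

float, int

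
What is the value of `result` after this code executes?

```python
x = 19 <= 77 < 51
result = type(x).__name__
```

x is bool; result = 'bool'

'bool'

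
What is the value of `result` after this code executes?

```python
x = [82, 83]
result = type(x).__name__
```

x is list; result = 'list'

'list'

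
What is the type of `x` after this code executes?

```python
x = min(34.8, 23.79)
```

min() of floats returns float

float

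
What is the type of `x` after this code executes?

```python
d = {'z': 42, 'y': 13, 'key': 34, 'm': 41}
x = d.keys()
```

.keys() returns dict_keys view

dict_keys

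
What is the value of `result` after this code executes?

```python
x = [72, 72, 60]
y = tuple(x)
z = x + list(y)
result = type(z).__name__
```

x is list; y is tuple; z is list; result = 'list'

'list'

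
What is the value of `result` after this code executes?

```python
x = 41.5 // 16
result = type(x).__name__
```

x is float; result = 'float'

'float'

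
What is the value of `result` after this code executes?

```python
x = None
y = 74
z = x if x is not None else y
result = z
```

x = None; y = 74; z = 74; result = 74

74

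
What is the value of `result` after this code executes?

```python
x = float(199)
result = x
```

x = 199.0; result = 199.0

199.0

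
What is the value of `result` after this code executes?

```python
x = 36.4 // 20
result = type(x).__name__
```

x is float; result = 'float'

'float'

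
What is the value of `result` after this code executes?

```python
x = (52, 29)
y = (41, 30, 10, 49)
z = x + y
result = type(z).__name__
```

x is tuple; y is tuple; z is tuple; result = 'tuple'

'tuple'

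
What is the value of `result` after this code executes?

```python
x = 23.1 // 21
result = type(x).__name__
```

x is float; result = 'float'

'float'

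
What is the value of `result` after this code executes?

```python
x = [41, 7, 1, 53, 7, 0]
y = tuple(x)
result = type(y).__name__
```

x is list; y is tuple; result = 'tuple'

'tuple'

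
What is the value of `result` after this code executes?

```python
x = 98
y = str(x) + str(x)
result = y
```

x = 98; y = '9898'; result = '9898'

'9898'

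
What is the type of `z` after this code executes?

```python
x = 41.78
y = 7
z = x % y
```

float % int = float

float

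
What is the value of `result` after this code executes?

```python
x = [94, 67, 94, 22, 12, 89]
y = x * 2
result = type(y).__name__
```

x is list; y is list; result = 'list'

'list'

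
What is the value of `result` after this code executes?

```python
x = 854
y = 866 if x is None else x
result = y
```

x = 854; y = 854; result = 854

854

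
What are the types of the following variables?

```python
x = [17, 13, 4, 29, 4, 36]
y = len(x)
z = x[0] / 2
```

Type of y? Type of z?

len() returns int; int / int = float

int, float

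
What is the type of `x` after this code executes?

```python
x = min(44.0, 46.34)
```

min() of floats returns float

float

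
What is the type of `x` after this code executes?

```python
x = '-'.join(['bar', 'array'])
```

str.join() returns str

str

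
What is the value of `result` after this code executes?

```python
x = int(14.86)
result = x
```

x = 14; result = 14

14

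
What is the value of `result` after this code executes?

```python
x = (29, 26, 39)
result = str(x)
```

x = (29, 26, 39); result = '(29, 26, 39)'

'(29, 26, 39)'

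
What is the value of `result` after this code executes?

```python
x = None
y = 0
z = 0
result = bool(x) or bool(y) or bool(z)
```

x = None; y = 0; z = 0; result = False

False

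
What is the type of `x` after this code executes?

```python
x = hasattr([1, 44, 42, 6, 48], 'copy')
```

hasattr() returns bool

bool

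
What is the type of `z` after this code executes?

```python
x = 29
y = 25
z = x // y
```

int // int = int

int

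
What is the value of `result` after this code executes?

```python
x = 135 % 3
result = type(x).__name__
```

x is int; result = 'int'

'int'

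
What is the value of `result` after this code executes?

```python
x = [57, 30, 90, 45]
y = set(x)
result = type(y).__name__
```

x is list; y is set; result = 'set'

'set'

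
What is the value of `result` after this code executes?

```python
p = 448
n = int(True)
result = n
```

p = 448; n = 1; result = 1

1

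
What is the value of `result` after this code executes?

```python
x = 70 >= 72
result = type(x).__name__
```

x is bool; result = 'bool'

'bool'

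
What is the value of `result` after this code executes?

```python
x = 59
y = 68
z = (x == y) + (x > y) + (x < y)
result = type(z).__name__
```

x is int; y is int; z is int; result = 'int'

'int'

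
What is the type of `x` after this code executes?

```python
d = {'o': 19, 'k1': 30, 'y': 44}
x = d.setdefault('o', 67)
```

dict.setdefault() returns the (existing or default) value

int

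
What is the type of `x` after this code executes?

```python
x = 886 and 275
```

'and' with truthy values returns last operand (int)

int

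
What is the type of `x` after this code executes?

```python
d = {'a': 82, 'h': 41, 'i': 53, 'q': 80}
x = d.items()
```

dict.items() returns dict_items view

dict_items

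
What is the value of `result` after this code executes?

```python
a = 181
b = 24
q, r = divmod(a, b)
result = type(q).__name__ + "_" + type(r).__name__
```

a is int; b is int; q is int; r is int; result = 'int_int'

'int_int'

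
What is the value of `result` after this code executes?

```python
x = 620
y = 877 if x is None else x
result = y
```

x = 620; y = 620; result = 620

620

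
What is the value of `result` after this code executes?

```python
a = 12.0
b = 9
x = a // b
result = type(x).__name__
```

a is float; b is int; x is float; result = 'float'

'float'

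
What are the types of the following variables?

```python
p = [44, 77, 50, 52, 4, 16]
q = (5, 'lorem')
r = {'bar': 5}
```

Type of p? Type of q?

p is assigned a list literal (square brackets); q is assigned a tuple (parenthesized, comma-separated values)

list, tuple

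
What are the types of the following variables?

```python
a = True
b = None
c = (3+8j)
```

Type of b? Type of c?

b is assigned None, whose type is NoneType; c is assigned (3+8j), an int plus an imaginary literal (j suffix), which evaluates to complex

NoneType, complex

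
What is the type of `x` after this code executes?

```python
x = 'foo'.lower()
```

str.lower() returns str

str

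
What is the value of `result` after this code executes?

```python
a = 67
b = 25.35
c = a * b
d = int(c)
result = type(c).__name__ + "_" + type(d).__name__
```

a is int; b is float; c is float; d is int; result = 'float_int'

'float_int'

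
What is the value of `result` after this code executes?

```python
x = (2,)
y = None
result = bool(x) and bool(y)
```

x = (2,); y = None; result = False

False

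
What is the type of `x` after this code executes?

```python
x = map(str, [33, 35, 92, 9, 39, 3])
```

map() returns a map object

map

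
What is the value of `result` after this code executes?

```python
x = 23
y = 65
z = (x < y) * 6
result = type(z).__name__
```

x is int; y is int; z is int; result = 'int'

'int'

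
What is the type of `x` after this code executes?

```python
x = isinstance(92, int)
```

isinstance() returns bool

bool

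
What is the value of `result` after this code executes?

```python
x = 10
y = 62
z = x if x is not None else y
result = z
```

x = 10; y = 62; z = 10; result = 10

10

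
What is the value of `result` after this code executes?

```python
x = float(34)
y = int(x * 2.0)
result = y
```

x = 34.0; y = 68; result = 68

68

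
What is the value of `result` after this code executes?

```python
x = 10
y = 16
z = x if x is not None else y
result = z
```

x = 10; y = 16; z = 10; result = 10

10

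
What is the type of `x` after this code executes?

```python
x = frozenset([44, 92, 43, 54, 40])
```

frozenset() returns frozenset

frozenset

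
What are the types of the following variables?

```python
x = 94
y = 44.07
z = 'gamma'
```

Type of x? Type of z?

x is assigned a bare integer (no decimal point), so it is an int; z is assigned a quoted string literal, so it is a str

int, str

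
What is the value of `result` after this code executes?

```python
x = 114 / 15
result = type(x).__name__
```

x is float; result = 'float'

'float'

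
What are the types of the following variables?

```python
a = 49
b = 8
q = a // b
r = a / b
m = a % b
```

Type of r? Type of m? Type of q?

/ returns float; % of ints returns int; // returns int

float, int, int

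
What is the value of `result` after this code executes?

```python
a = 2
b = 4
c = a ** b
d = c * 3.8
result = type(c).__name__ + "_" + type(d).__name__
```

a is int; b is int; c is int; d is float; result = 'int_float'

'int_float'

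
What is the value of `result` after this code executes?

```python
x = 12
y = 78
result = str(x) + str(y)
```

x = 12; y = 78; result = '1278'

'1278'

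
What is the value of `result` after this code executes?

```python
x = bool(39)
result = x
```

x = True; result = True

True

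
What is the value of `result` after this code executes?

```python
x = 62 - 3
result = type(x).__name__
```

x is int; result = 'int'

'int'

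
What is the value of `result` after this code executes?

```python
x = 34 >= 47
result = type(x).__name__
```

x is bool; result = 'bool'

'bool'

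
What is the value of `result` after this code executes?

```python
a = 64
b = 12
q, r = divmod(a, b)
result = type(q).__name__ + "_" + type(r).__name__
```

a is int; b is int; q is int; r is int; result = 'int_int'

'int_int'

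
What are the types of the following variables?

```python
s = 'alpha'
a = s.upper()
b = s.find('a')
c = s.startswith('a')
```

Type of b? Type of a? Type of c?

find() returns int; upper() returns str; startswith() returns bool

int, str, bool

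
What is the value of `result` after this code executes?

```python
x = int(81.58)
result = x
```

x = 81; result = 81

81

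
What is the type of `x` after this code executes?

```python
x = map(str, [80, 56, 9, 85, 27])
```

map() returns a map object

map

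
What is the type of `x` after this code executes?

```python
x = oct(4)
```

oct() returns str representation

str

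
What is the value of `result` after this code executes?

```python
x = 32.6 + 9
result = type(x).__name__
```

x is float; result = 'float'

'float'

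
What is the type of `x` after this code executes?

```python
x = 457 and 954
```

'and' with truthy values returns last operand (int)

int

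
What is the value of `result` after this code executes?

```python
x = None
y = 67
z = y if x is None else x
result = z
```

x = None; y = 67; z = 67; result = 67

67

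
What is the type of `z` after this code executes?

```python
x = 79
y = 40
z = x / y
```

int / int = float

float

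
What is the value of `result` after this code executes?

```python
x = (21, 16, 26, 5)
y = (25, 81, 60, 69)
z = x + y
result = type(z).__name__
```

x is tuple; y is tuple; z is tuple; result = 'tuple'

'tuple'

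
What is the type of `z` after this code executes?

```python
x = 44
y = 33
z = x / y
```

int / int = float

float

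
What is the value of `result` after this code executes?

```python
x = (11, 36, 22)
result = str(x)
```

x = (11, 36, 22); result = '(11, 36, 22)'

'(11, 36, 22)'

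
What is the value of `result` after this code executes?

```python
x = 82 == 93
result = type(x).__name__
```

x is bool; result = 'bool'

'bool'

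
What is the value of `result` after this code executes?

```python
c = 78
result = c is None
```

c = 78; result = False

False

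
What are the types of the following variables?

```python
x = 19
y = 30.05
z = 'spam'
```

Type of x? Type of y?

x is assigned a bare integer (no decimal point), so it is an int; y is assigned a number with a decimal point, so it is a float

int, float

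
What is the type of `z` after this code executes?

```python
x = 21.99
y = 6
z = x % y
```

float % int = float

float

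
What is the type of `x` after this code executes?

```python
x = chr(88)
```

chr() returns str (single char)

str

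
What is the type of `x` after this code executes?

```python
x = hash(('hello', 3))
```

hash() returns int

int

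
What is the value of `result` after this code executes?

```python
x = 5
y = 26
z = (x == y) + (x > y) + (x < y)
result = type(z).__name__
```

x is int; y is int; z is int; result = 'int'

'int'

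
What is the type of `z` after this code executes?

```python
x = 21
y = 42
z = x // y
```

int // int = int

int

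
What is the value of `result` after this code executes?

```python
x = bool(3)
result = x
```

x = True; result = True

True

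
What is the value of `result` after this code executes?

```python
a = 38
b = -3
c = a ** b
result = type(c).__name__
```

a is int; b is int; c is float; result = 'float'

'float'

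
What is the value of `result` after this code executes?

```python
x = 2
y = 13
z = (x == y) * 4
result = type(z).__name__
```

x is int; y is int; z is int; result = 'int'

'int'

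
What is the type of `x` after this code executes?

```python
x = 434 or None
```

'or' returns first truthy value

int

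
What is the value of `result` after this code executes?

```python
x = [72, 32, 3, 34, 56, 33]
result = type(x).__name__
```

x is list; result = 'list'

'list'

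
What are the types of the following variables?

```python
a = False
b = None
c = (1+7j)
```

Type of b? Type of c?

b is assigned None, whose type is NoneType; c is assigned (1+7j), an int plus an imaginary literal (j suffix), which evaluates to complex

NoneType, complex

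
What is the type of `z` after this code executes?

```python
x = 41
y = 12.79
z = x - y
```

int - float = float

float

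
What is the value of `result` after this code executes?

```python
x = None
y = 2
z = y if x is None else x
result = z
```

x = None; y = 2; z = 2; result = 2

2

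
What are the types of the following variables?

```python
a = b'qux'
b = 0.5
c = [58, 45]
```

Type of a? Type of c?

a is assigned a bytes literal (b'...' prefix); c is assigned a list literal (square brackets)

bytes, list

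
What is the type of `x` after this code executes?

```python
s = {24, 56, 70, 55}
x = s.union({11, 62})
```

set.union() returns a new set

set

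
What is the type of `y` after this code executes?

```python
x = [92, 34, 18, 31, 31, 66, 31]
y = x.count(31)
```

list.count() returns int

int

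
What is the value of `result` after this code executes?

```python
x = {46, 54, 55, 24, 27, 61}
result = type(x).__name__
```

x is set; result = 'set'

'set'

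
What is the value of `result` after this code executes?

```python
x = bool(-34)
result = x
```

x = True; result = True

True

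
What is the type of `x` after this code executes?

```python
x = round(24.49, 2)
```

round() with decimal places returns float

float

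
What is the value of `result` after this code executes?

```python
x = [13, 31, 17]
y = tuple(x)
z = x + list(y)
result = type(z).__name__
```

x is list; y is tuple; z is list; result = 'list'

'list'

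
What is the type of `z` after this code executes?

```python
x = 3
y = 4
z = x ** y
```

positive int ** positive int = int

int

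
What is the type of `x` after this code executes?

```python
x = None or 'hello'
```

'or' with None returns the other truthy value (str)

str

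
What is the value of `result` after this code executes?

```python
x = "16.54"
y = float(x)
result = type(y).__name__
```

x is str; y is float; result = 'float'

'float'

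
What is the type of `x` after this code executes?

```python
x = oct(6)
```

oct() returns str representation

str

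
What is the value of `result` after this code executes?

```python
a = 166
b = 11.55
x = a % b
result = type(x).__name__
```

a is int; b is float; x is float; result = 'float'

'float'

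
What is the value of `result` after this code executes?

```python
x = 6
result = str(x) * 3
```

x = 6; result = '666'

'666'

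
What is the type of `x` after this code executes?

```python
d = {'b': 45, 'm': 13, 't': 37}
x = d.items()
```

dict.items() returns dict_items view

dict_items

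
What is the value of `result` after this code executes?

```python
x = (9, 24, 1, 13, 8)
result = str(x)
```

x = (9, 24, 1, 13, 8); result = '(9, 24, 1, 13, 8)'

'(9, 24, 1, 13, 8)'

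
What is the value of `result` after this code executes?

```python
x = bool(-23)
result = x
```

x = True; result = True

True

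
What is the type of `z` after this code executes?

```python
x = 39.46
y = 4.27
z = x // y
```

float // float = float

float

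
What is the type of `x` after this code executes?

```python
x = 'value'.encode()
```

str.encode() returns bytes

bytes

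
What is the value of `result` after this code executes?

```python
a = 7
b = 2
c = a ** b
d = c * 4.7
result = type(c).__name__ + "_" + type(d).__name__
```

a is int; b is int; c is int; d is float; result = 'int_float'

'int_float'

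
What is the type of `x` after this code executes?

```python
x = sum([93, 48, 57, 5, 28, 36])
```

sum() of ints returns int

int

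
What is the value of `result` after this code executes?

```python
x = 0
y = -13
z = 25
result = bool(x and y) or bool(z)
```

x = 0; y = -13; z = 25; result = True

True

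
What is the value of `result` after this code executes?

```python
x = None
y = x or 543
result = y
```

x = None; y = 543; result = 543

543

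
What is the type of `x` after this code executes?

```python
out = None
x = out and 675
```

'and' returns first falsy value (None)

NoneType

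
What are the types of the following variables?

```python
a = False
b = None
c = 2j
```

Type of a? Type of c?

a is assigned the constant False, which has type bool; c is assigned 2j, an imaginary literal (j suffix), which has type complex

bool, complex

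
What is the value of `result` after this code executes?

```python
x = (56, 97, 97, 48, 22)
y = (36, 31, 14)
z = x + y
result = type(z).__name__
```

x is tuple; y is tuple; z is tuple; result = 'tuple'

'tuple'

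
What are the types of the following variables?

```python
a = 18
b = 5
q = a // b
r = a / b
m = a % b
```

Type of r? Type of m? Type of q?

/ returns float; % of ints returns int; // returns int

float, int, int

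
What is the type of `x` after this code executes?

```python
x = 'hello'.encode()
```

str.encode() returns bytes

bytes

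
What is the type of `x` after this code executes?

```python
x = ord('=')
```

ord() returns int (code point)

int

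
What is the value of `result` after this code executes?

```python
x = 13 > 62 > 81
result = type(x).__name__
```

x is bool; result = 'bool'

'bool'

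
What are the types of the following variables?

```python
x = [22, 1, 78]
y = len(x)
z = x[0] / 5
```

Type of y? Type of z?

len() returns int; int / int = float

int, float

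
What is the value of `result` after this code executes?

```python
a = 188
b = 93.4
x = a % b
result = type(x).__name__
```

a is int; b is float; x is float; result = 'float'

'float'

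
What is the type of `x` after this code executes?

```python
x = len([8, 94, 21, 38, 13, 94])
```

len() always returns int

int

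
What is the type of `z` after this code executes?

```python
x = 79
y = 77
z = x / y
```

int / int = float

float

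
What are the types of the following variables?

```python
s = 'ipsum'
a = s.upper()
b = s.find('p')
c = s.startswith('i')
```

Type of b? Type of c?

find() returns int; startswith() returns bool

int, bool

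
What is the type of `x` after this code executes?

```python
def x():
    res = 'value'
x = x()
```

Function without return returns None

NoneType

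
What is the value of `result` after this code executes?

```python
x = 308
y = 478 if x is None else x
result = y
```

x = 308; y = 308; result = 308

308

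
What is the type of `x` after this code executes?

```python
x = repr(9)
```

repr() returns str

str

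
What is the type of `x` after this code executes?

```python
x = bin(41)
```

bin() returns str representation

str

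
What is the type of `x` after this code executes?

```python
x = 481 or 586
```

'or' returns first truthy value (int)

int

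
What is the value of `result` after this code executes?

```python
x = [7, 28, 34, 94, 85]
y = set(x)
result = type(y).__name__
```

x is list; y is set; result = 'set'

'set'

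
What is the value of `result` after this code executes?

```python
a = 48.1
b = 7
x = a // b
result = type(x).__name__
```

a is float; b is int; x is float; result = 'float'

'float'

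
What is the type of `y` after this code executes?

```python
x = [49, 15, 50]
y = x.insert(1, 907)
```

list.insert() returns None

NoneType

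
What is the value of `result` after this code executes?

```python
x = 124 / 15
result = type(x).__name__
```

x is float; result = 'float'

'float'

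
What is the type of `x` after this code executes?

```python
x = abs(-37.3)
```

abs() of float returns float

float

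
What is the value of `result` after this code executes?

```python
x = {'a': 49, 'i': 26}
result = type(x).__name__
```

x is dict; result = 'dict'

'dict'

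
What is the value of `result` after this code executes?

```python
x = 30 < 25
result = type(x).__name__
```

x is bool; result = 'bool'

'bool'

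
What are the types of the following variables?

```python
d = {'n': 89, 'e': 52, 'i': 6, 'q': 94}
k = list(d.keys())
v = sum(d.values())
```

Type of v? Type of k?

sum of ints is int; list() converts to list

int, list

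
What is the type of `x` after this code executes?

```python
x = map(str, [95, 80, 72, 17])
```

map() returns a map object

map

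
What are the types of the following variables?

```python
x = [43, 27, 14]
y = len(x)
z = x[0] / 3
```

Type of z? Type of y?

int / int = float; len() returns int

float, int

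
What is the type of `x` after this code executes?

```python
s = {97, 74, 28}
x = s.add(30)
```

set.add() returns None (mutates in place)

NoneType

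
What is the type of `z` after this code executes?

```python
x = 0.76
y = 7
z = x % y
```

float % int = float

float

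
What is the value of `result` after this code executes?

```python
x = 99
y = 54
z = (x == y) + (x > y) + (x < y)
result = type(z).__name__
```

x is int; y is int; z is int; result = 'int'

'int'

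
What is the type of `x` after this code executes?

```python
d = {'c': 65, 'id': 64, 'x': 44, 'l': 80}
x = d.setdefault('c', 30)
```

dict.setdefault() returns the (existing or default) value

int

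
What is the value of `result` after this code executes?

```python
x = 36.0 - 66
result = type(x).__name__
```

x is float; result = 'float'

'float'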